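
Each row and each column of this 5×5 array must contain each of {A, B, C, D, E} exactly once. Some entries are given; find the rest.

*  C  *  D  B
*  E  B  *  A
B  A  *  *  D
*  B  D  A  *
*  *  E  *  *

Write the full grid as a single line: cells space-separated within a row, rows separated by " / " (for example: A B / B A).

E C A D B / D E B C A / B A C E D / C B D A E / A D E B C

(r1,c3) = A
(r2,c4) = C
(r3,c3) = C
(r3,c4) = E
(r5,c2) = D
(r5,c4) = B
(r5,c5) = C
(r1,c1) = E
(r2,c1) = D
(r4,c1) = C
(r4,c5) = E
(r5,c1) = A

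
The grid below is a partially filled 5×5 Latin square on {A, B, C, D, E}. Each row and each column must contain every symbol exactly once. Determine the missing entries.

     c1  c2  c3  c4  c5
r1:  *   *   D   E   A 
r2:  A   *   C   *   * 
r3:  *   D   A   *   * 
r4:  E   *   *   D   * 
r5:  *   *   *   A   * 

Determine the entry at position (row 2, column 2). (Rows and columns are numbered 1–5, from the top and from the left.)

E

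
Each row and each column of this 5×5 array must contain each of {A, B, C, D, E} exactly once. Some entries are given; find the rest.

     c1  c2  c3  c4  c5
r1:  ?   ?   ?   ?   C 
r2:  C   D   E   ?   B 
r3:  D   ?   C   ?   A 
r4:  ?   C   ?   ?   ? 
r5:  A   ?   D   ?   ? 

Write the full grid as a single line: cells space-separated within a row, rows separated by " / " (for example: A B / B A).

E A B D C / C D E A B / D E C B A / B C A E D / A B D C E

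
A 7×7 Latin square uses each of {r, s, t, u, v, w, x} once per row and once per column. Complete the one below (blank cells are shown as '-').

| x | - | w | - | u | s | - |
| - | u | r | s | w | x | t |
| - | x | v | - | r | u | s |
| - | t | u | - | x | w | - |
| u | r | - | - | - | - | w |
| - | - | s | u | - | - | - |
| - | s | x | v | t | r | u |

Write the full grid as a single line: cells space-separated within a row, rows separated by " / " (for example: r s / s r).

x v w t u s r / v u r s w x t / t x v w r u s / s t u r x w v / u r t x s v w / r w s u v t x / w s x v t r u

row 1 has {s,u,w,x}; column 2 has {r,s,t,u,x} — only v is left for (r1,c2).
row 1 has {s,u,v,w,x}; column 7 has {s,t,u,w} — only r is left for (r1,c7).
row 2 has {r,s,t,u,w,x}; column 1 has {u,x} — only v is left for (r2,c1).
row 4 has {t,u,w,x}; column 4 has {s,u,v} — only r is left for (r4,c4).
row 4 has {r,t,u,w,x}; column 7 has {r,s,t,u,w} — only v is left for (r4,c7).
row 5 has {r,u,w}; column 3 has {r,s,u,v,w,x} — only t is left for (r5,c3).
row 5 has {r,t,u,w}; column 4 has {r,s,u,v} — only x is left for (r5,c4).
row 5 has {r,t,u,w,x}; column 6 has {r,s,u,w,x} — only v is left for (r5,c6).
row 6 has {s,u}; column 2 has {r,s,t,u,v,x} — only w is left for (r6,c2).
row 6 has {s,u,w}; column 5 has {r,t,u,w,x} — only v is left for (r6,c5).
row 6 has {s,u,v,w}; column 6 has {r,s,u,v,w,x} — only t is left for (r6,c6).
row 6 has {s,t,u,v,w}; column 7 has {r,s,t,u,v,w} — only x is left for (r6,c7).
row 7 has {r,s,t,u,v,x}; column 1 has {u,v,x} — only w is left for (r7,c1).
row 1 has {r,s,u,v,w,x}; column 4 has {r,s,u,v,x} — only t is left for (r1,c4).
row 3 has {r,s,u,v,x}; column 1 has {u,v,w,x} — only t is left for (r3,c1).
row 3 has {r,s,t,u,v,x}; column 4 has {r,s,t,u,v,x} — only w is left for (r3,c4).
row 4 has {r,t,u,v,w,x}; column 1 has {t,u,v,w,x} — only s is left for (r4,c1).
row 5 has {r,t,u,v,w,x}; column 5 has {r,t,u,v,w,x} — only s is left for (r5,c5).
row 6 has {s,t,u,v,w,x}; column 1 has {s,t,u,v,w,x} — only r is left for (r6,c1).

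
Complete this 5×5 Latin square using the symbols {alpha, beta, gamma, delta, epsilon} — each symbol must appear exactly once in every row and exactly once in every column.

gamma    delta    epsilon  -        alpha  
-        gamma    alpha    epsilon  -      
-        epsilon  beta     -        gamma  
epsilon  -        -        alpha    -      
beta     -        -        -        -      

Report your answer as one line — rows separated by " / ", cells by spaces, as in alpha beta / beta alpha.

(r1,c4) = beta
(r2,c1) = delta
(r2,c5) = beta
(r3,c1) = alpha
(r3,c4) = delta
(r4,c2) = beta
(r4,c5) = delta
(r5,c2) = alpha
(r5,c4) = gamma
(r5,c5) = epsilon
(r4,c3) = gamma
(r5,c3) = delta

gamma delta epsilon beta alpha / delta gamma alpha epsilon beta / alpha epsilon beta delta gamma / epsilon beta gamma alpha delta / beta alpha delta gamma epsilon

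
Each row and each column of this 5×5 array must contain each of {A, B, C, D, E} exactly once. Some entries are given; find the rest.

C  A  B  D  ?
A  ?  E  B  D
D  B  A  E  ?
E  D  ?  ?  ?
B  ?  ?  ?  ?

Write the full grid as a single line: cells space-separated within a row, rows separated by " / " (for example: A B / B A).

C A B D E / A C E B D / D B A E C / E D C A B / B E D C A

(r1,c5): row 1 has {A,B,C,D}; column 5 has {D}, so it must be E.
(r2,c2): row 2 has {A,B,D,E}; column 2 has {A,B,D}, so it must be C.
(r3,c5): row 3 has {A,B,D,E}; column 5 has {D,E}, so it must be C.
(r4,c3): row 4 has {D,E}; column 3 has {A,B,E}, so it must be C.
(r4,c4): row 4 has {C,D,E}; column 4 has {B,D,E}, so it must be A.
(r4,c5): row 4 has {A,C,D,E}; column 5 has {C,D,E}, so it must be B.
(r5,c2): row 5 has {B}; column 2 has {A,B,C,D}, so it must be E.
(r5,c3): row 5 has {B,E}; column 3 has {A,B,C,E}, so it must be D.
(r5,c4): row 5 has {B,D,E}; column 4 has {A,B,D,E}, so it must be C.
(r5,c5): row 5 has {B,C,D,E}; column 5 has {B,C,D,E}, so it must be A.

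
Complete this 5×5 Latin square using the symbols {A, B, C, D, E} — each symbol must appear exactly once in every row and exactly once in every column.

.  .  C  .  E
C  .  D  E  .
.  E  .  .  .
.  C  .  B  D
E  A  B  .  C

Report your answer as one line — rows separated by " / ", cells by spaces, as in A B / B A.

(r2,c2) = B
(r2,c5) = A
(r3,c3) = A
(r3,c5) = B
(r4,c1) = A
(r4,c3) = E
(r5,c4) = D
(r1,c2) = D
(r1,c4) = A
(r3,c1) = D
(r3,c4) = C
(r1,c1) = B

B D C A E / C B D E A / D E A C B / A C E B D / E A B D C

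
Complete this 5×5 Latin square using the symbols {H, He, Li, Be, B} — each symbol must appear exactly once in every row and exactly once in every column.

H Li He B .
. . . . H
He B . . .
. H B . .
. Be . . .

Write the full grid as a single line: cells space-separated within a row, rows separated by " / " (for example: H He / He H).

(r1,c5) = Be
(r2,c2) = He
(r3,c5) = Li
(r4,c5) = He
(r5,c5) = B
(r5,c1) = Li
(r5,c3) = H
(r5,c4) = He
(r3,c3) = Be
(r3,c4) = H
(r4,c1) = Be
(r4,c4) = Li
(r2,c1) = B
(r2,c3) = Li
(r2,c4) = Be

H Li He B Be / B He Li Be H / He B Be H Li / Be H B Li He / Li Be H He B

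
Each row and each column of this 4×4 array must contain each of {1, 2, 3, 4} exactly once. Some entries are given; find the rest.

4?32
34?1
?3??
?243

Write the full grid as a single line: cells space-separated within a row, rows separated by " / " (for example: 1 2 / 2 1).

(r1,c2) = 1
(r2,c3) = 2
(r3,c3) = 1
(r3,c4) = 4
(r4,c1) = 1
(r3,c1) = 2

4 1 3 2 / 3 4 2 1 / 2 3 1 4 / 1 2 4 3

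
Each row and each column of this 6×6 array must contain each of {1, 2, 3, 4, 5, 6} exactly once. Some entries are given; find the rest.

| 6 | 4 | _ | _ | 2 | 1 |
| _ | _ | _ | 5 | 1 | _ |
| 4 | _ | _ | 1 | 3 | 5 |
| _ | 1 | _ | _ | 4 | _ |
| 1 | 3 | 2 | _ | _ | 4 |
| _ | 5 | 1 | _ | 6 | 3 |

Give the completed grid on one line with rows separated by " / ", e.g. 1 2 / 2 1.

6 4 5 3 2 1 / 3 6 4 5 1 2 / 4 2 6 1 3 5 / 5 1 3 2 4 6 / 1 3 2 6 5 4 / 2 5 1 4 6 3

At row 1, column 4: row 1 has {1,2,4,6}; column 4 has {1,5}; that leaves 3.
At row 3, column 3: row 3 has {1,3,4,5}; column 3 has {1,2}; that leaves 6.
At row 5, column 4: row 5 has {1,2,3,4}; column 4 has {1,3,5}; that leaves 6.
At row 5, column 5: row 5 has {1,2,3,4,6}; column 5 has {1,2,3,4,6}; that leaves 5.
At row 6, column 1: row 6 has {1,3,5,6}; column 1 has {1,4,6}; that leaves 2.
At row 6, column 4: row 6 has {1,2,3,5,6}; column 4 has {1,3,5,6}; that leaves 4.
At row 1, column 3: row 1 has {1,2,3,4,6}; column 3 has {1,2,6}; that leaves 5.
At row 2, column 1: row 2 has {1,5}; column 1 has {1,2,4,6}; that leaves 3.
At row 2, column 3: row 2 has {1,3,5}; column 3 has {1,2,5,6}; that leaves 4.
At row 3, column 2: row 3 has {1,3,4,5,6}; column 2 has {1,3,4,5}; that leaves 2.
At row 4, column 1: row 4 has {1,4}; column 1 has {1,2,3,4,6}; that leaves 5.
At row 4, column 3: row 4 has {1,4,5}; column 3 has {1,2,4,5,6}; that leaves 3.
At row 4, column 4: row 4 has {1,3,4,5}; column 4 has {1,3,4,5,6}; that leaves 2.
At row 4, column 6: row 4 has {1,2,3,4,5}; column 6 has {1,3,4,5}; that leaves 6.
At row 2, column 2: row 2 has {1,3,4,5}; column 2 has {1,2,3,4,5}; that leaves 6.
At row 2, column 6: row 2 has {1,3,4,5,6}; column 6 has {1,3,4,5,6}; that leaves 2.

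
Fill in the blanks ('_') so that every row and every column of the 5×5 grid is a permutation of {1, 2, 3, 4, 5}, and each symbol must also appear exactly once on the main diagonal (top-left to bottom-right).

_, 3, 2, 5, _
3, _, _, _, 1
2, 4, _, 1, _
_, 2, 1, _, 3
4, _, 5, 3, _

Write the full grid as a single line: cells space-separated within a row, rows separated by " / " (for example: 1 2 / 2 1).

1 3 2 5 4 / 3 5 4 2 1 / 2 4 3 1 5 / 5 2 1 4 3 / 4 1 5 3 2

Cell (r1,c1): row 1 has {2,3,5}; column 1 has {2,3,4}; the diagonal is empty so far → 1.
Cell (r1,c5): row 1 has {1,2,3,5}; column 5 has {1,3} → 4.
Cell (r2,c2): row 2 has {1,3}; column 2 has {2,3,4}; the diagonal has {1} → 5.
Cell (r2,c3): row 2 has {1,3,5}; column 3 has {1,2,5} → 4.
Cell (r2,c4): row 2 has {1,3,4,5}; column 4 has {1,3,5} → 2.
Cell (r3,c3): row 3 has {1,2,4}; column 3 has {1,2,4,5}; the diagonal has {1,5} → 3.
Cell (r3,c5): row 3 has {1,2,3,4}; column 5 has {1,3,4} → 5.
Cell (r4,c1): row 4 has {1,2,3}; column 1 has {1,2,3,4} → 5.
Cell (r4,c4): row 4 has {1,2,3,5}; column 4 has {1,2,3,5}; the diagonal has {1,3,5} → 4.
Cell (r5,c2): row 5 has {3,4,5}; column 2 has {2,3,4,5} → 1.
Cell (r5,c5): row 5 has {1,3,4,5}; column 5 has {1,3,4,5}; the diagonal has {1,3,4,5} → 2.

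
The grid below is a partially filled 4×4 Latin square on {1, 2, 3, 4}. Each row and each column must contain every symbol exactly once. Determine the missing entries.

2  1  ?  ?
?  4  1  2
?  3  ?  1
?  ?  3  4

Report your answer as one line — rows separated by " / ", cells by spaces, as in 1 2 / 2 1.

2 1 4 3 / 3 4 1 2 / 4 3 2 1 / 1 2 3 4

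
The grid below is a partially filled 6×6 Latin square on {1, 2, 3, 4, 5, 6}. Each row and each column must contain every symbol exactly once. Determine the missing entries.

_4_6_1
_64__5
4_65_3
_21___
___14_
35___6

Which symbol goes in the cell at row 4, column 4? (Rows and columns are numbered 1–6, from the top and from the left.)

At row 3, column 2: row 3 has {3,4,5,6}; column 2 has {2,4,5,6}; that leaves 1.
At row 3, column 5: row 3 has {1,3,4,5,6}; column 5 has {4}; that leaves 2.
At row 4, column 6: row 4 has {1,2}; column 6 has {1,3,5,6}; that leaves 4.
At row 5, column 2: row 5 has {1,4}; column 2 has {1,2,4,5,6}; that leaves 3.
At row 5, column 6: row 5 has {1,3,4}; column 6 has {1,3,4,5,6}; that leaves 2.
At row 6, column 3: row 6 has {3,5,6}; column 3 has {1,4,6}; that leaves 2.
At row 6, column 4: row 6 has {2,3,5,6}; column 4 has {1,5,6}; that leaves 4.
At row 6, column 5: row 6 has {2,3,4,5,6}; column 5 has {2,4}; that leaves 1.
At row 2, column 5: row 2 has {4,5,6}; column 5 has {1,2,4}; that leaves 3.
At row 4, column 4: row 4 has {1,2,4}; column 4 has {1,4,5,6}; that leaves 3.

3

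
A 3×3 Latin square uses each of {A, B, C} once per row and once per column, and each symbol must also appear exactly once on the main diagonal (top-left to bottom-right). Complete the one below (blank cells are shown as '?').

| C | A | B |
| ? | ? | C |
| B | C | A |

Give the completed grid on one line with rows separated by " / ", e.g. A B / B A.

C A B / A B C / B C A

(r2,c1) = A
(r2,c2) = B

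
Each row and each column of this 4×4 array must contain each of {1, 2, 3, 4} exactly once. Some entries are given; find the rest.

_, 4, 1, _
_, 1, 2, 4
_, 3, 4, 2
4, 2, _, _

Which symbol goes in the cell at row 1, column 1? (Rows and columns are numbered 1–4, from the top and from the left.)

2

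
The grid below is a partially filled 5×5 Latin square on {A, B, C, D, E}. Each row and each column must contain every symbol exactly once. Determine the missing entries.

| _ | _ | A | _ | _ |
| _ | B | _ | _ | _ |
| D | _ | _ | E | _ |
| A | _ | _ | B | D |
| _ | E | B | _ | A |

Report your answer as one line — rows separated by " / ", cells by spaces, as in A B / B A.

B D A C E / E B D A C / D A C E B / A C E B D / C E B D A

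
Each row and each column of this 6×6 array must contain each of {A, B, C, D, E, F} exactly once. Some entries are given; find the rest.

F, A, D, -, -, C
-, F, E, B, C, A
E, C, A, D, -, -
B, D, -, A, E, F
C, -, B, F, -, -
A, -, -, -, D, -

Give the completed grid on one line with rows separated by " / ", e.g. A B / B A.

F A D E B C / D F E B C A / E C A D F B / B D C A E F / C E B F A D / A B F C D E

(r1,c4) = E
(r1,c5) = B
(r2,c1) = D
(r3,c5) = F
(r3,c6) = B
(r4,c3) = C
(r5,c2) = E
(r5,c5) = A
(r5,c6) = D
(r6,c2) = B
(r6,c3) = F
(r6,c4) = C
(r6,c6) = E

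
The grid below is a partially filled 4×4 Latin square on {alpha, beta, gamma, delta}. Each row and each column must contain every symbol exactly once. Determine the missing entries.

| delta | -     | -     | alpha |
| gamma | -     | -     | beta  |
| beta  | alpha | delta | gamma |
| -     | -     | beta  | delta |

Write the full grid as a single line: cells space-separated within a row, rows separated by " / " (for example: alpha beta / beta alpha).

At row 1, column 3: row 1 has {alpha,delta}; column 3 has {beta,delta}; that leaves gamma.
At row 2, column 2: row 2 has {beta,gamma}; column 2 has {alpha}; that leaves delta.
At row 2, column 3: row 2 has {beta,gamma,delta}; column 3 has {beta,gamma,delta}; that leaves alpha.
At row 4, column 1: row 4 has {beta,delta}; column 1 has {beta,gamma,delta}; that leaves alpha.
At row 4, column 2: row 4 has {alpha,beta,delta}; column 2 has {alpha,delta}; that leaves gamma.
At row 1, column 2: row 1 has {alpha,gamma,delta}; column 2 has {alpha,gamma,delta}; that leaves beta.

delta beta gamma alpha / gamma delta alpha beta / beta alpha delta gamma / alpha gamma beta delta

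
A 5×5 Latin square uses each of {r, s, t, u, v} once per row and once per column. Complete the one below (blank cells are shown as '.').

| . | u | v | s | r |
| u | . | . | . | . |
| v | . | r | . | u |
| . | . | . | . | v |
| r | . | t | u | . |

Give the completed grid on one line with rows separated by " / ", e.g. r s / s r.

At row 1, column 1: row 1 has {r,s,u,v}; column 1 has {r,u,v}; that leaves t.
At row 2, column 3: row 2 has {u}; column 3 has {r,t,v}; that leaves s.
At row 2, column 5: row 2 has {s,u}; column 5 has {r,u,v}; that leaves t.
At row 3, column 4: row 3 has {r,u,v}; column 4 has {s,u}; that leaves t.
At row 4, column 1: row 4 has {v}; column 1 has {r,t,u,v}; that leaves s.
At row 4, column 3: row 4 has {s,v}; column 3 has {r,s,t,v}; that leaves u.
At row 4, column 4: row 4 has {s,u,v}; column 4 has {s,t,u}; that leaves r.
At row 5, column 5: row 5 has {r,t,u}; column 5 has {r,t,u,v}; that leaves s.
At row 2, column 4: row 2 has {s,t,u}; column 4 has {r,s,t,u}; that leaves v.
At row 3, column 2: row 3 has {r,t,u,v}; column 2 has {u}; that leaves s.
At row 4, column 2: row 4 has {r,s,u,v}; column 2 has {s,u}; that leaves t.
At row 5, column 2: row 5 has {r,s,t,u}; column 2 has {s,t,u}; that leaves v.
At row 2, column 2: row 2 has {s,t,u,v}; column 2 has {s,t,u,v}; that leaves r.

t u v s r / u r s v t / v s r t u / s t u r v / r v t u s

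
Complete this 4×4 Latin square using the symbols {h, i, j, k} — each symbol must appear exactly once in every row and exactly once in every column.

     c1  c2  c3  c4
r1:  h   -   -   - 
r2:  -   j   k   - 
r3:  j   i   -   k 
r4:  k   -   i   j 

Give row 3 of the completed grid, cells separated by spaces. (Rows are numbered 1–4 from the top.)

(r1,c2) = k
(r1,c3) = j
(r1,c4) = i
(r2,c1) = i
(r2,c4) = h
(r3,c3) = h

j i h k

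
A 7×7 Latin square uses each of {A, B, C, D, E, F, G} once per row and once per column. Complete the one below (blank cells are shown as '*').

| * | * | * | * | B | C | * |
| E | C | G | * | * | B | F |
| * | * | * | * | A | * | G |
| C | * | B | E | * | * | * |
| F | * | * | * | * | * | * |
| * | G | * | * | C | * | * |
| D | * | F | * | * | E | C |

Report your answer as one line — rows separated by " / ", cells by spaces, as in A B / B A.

G F A D B C E / E C G A D B F / B E D C A F G / C D B E F G A / F B C G E A D / A G E F C D B / D A F B G E C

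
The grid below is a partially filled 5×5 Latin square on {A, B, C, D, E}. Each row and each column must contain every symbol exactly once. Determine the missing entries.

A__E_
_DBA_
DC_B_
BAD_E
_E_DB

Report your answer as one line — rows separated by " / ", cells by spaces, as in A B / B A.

A B C E D / E D B A C / D C E B A / B A D C E / C E A D B

(r1,c2) = B
(r1,c3) = C
(r1,c5) = D
(r2,c5) = C
(r3,c5) = A
(r4,c4) = C
(r5,c1) = C
(r5,c3) = A
(r2,c1) = E
(r3,c3) = E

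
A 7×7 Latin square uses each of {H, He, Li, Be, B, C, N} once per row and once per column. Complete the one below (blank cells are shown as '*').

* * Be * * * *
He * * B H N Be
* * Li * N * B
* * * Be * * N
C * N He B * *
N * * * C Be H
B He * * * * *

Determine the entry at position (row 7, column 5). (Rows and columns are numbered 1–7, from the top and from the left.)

Be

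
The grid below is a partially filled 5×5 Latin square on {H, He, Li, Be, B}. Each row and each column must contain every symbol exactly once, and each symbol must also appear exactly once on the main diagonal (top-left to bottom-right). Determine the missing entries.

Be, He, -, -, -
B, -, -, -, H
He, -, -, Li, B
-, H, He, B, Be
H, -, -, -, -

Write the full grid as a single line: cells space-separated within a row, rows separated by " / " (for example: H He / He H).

Be He B H Li / B Li Be He H / He Be H Li B / Li H He B Be / H B Li Be He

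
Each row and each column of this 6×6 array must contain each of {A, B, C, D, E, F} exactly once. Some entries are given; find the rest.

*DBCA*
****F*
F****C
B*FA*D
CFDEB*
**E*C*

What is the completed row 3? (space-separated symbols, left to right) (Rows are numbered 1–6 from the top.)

F E A B D C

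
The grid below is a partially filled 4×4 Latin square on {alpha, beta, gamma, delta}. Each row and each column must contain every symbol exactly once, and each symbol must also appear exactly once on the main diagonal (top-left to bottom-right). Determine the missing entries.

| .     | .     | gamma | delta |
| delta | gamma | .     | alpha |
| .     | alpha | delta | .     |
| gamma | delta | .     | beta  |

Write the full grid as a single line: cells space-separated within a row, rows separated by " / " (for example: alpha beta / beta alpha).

alpha beta gamma delta / delta gamma beta alpha / beta alpha delta gamma / gamma delta alpha beta

At row 1, column 1: row 1 has {gamma,delta}; column 1 has {gamma,delta}; the diagonal has {beta,gamma,delta}; that leaves alpha.
At row 1, column 2: row 1 has {alpha,gamma,delta}; column 2 has {alpha,gamma,delta}; that leaves beta.
At row 2, column 3: row 2 has {alpha,gamma,delta}; column 3 has {gamma,delta}; that leaves beta.
At row 3, column 1: row 3 has {alpha,delta}; column 1 has {alpha,gamma,delta}; that leaves beta.
At row 3, column 4: row 3 has {alpha,beta,delta}; column 4 has {alpha,beta,delta}; that leaves gamma.
At row 4, column 3: row 4 has {beta,gamma,delta}; column 3 has {beta,gamma,delta}; that leaves alpha.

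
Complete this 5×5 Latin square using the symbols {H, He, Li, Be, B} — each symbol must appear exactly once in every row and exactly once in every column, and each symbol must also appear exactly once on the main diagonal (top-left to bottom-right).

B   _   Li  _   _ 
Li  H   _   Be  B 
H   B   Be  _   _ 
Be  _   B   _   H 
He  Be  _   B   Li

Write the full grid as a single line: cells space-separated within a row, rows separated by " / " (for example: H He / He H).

B He Li H Be / Li H He Be B / H B Be Li He / Be Li B He H / He Be H B Li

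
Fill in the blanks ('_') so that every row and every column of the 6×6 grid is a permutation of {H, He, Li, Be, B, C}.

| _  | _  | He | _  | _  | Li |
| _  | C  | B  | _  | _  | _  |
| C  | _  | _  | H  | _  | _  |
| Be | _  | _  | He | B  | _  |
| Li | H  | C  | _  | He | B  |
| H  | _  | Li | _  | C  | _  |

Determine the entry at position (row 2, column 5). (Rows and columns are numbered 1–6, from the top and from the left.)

Cell (r1,c1): row 1 has {He,Li}; column 1 has {H,Li,Be,C} → B.
Cell (r1,c2): row 1 has {He,Li,B}; column 2 has {H,C} → Be.
Cell (r1,c4): row 1 has {He,Li,Be,B}; column 4 has {H,He} → C.
Cell (r1,c5): row 1 has {He,Li,Be,B,C}; column 5 has {He,B,C} → H.
Cell (r2,c1): row 2 has {B,C}; column 1 has {H,Li,Be,B,C} → He.
Cell (r3,c3): row 3 has {H,C}; column 3 has {He,Li,B,C} → Be.
Cell (r3,c5): row 3 has {H,Be,C}; column 5 has {H,He,B,C} → Li.
Cell (r3,c6): row 3 has {H,Li,Be,C}; column 6 has {Li,B} → He.
Cell (r4,c2): row 4 has {He,Be,B}; column 2 has {H,Be,C} → Li.
Cell (r4,c3): row 4 has {He,Li,Be,B}; column 3 has {He,Li,Be,B,C} → H.
Cell (r4,c6): row 4 has {H,He,Li,Be,B}; column 6 has {He,Li,B} → C.
Cell (r5,c4): row 5 has {H,He,Li,B,C}; column 4 has {H,He,C} → Be.
Cell (r6,c4): row 6 has {H,Li,C}; column 4 has {H,He,Be,C} → B.
Cell (r6,c6): row 6 has {H,Li,B,C}; column 6 has {He,Li,B,C} → Be.
Cell (r2,c4): row 2 has {He,B,C}; column 4 has {H,He,Be,B,C} → Li.
Cell (r2,c5): row 2 has {He,Li,B,C}; column 5 has {H,He,Li,B,C} → Be.

Be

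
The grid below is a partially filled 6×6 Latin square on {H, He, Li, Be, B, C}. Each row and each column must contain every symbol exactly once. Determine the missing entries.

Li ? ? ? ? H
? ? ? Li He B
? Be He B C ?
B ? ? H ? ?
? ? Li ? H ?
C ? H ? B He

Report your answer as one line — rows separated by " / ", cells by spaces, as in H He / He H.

Li C B He Be H / Be H C Li He B / H Be He B C Li / B He Be H Li C / He B Li C H Be / C Li H Be B He

(r1,c5) = Be
(r3,c1) = H
(r3,c6) = Li
(r4,c5) = Li
(r6,c2) = Li
(r6,c4) = Be
(r2,c1) = Be
(r2,c3) = C
(r4,c3) = Be
(r4,c6) = C
(r5,c1) = He
(r5,c4) = C
(r5,c6) = Be
(r1,c3) = B
(r1,c4) = He
(r2,c2) = H
(r4,c2) = He
(r5,c2) = B
(r1,c2) = C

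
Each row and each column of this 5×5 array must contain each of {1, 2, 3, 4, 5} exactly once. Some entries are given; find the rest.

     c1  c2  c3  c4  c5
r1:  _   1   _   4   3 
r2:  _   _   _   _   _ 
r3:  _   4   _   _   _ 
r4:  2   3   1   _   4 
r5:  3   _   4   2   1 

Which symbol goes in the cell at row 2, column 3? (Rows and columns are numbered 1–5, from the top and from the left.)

3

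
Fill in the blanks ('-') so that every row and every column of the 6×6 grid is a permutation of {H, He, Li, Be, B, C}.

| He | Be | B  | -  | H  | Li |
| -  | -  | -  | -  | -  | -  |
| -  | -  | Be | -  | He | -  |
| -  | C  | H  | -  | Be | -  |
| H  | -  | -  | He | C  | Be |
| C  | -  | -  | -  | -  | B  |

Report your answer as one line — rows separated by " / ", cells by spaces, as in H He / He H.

He Be B C H Li / Be He C Li B H / B Li Be H He C / Li C H B Be He / H B Li He C Be / C H He Be Li B

row 1 has {H,He,Li,Be,B}; column 4 has {He} — only C is left for (r1,c4).
row 4 has {H,Be,C}; column 6 has {Li,Be,B} — only He is left for (r4,c6).
row 5 has {H,He,Be,C}; column 3 has {H,Be,B} — only Li is left for (r5,c3).
row 6 has {B,C}; column 3 has {H,Li,Be,B} — only He is left for (r6,c3).
row 6 has {He,B,C}; column 5 has {H,He,Be,C} — only Li is left for (r6,c5).
row 2 is empty so far; column 3 has {H,He,Li,Be,B} — only C is left for (r2,c3).
row 2 has {C}; column 5 has {H,He,Li,Be,C} — only B is left for (r2,c5).
row 2 has {B,C}; column 6 has {He,Li,Be,B} — only H is left for (r2,c6).
row 3 has {He,Be}; column 6 has {H,He,Li,Be,B} — only C is left for (r3,c6).
row 5 has {H,He,Li,Be,C}; column 2 has {Be,C} — only B is left for (r5,c2).
row 6 has {He,Li,B,C}; column 2 has {Be,B,C} — only H is left for (r6,c2).
row 6 has {H,He,Li,B,C}; column 4 has {He,C} — only Be is left for (r6,c4).
row 2 has {H,B,C}; column 4 has {He,Be,C} — only Li is left for (r2,c4).
row 3 has {He,Be,C}; column 2 has {H,Be,B,C} — only Li is left for (r3,c2).
row 4 has {H,He,Be,C}; column 4 has {He,Li,Be,C} — only B is left for (r4,c4).
row 2 has {H,Li,B,C}; column 1 has {H,He,C} — only Be is left for (r2,c1).
row 2 has {H,Li,Be,B,C}; column 2 has {H,Li,Be,B,C} — only He is left for (r2,c2).
row 3 has {He,Li,Be,C}; column 1 has {H,He,Be,C} — only B is left for (r3,c1).
row 3 has {He,Li,Be,B,C}; column 4 has {He,Li,Be,B,C} — only H is left for (r3,c4).
row 4 has {H,He,Be,B,C}; column 1 has {H,He,Be,B,C} — only Li is left for (r4,c1).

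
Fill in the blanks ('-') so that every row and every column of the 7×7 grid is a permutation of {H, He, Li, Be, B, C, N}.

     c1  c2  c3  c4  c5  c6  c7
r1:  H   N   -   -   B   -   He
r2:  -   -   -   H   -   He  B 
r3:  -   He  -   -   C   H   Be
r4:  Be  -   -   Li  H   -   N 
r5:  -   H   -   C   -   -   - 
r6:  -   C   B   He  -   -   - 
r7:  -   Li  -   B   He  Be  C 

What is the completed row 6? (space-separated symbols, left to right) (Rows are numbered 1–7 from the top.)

Li C B He Be N H

(r1,c4) = Be
(r2,c2) = Be
(r3,c4) = N
(r4,c2) = B
(r4,c6) = C
(r5,c7) = Li
(r6,c7) = H
(r7,c1) = N
(r7,c3) = H
(r1,c6) = Li
(r3,c3) = Li
(r4,c3) = He
(r6,c1) = Li
(r6,c6) = N
(r1,c3) = C
(r2,c1) = C
(r2,c3) = N
(r2,c5) = Li
(r3,c1) = B
(r5,c1) = He
(r5,c3) = Be
(r5,c5) = N
(r5,c6) = B
(r6,c5) = Be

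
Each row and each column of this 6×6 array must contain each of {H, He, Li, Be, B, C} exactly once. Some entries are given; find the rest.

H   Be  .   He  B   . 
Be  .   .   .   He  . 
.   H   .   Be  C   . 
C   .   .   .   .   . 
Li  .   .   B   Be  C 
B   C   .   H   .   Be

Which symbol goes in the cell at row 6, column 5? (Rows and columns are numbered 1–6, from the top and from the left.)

(r1,c6): row 1 has {H,He,Be,B}; column 6 has {Be,C}, so it must be Li.
(r3,c1): row 3 has {H,Be,C}; column 1 has {H,Li,Be,B,C}, so it must be He.
(r3,c6): row 3 has {H,He,Be,C}; column 6 has {Li,Be,C}, so it must be B.
(r4,c4): row 4 has {C}; column 4 has {H,He,Be,B}, so it must be Li.
(r4,c5): row 4 has {Li,C}; column 5 has {He,Be,B,C}, so it must be H.
(r4,c6): row 4 has {H,Li,C}; column 6 has {Li,Be,B,C}, so it must be He.
(r5,c2): row 5 has {Li,Be,B,C}; column 2 has {H,Be,C}, so it must be He.
(r5,c3): row 5 has {He,Li,Be,B,C}; column 3 is empty so far, so it must be H.
(r6,c5): row 6 has {H,Be,B,C}; column 5 has {H,He,Be,B,C}, so it must be Li.

Li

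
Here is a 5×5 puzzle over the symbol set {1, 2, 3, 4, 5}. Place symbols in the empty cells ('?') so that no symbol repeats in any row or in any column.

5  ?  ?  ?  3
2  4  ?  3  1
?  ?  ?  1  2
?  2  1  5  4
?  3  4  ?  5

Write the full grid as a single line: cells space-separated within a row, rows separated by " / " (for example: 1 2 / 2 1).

5 1 2 4 3 / 2 4 5 3 1 / 4 5 3 1 2 / 3 2 1 5 4 / 1 3 4 2 5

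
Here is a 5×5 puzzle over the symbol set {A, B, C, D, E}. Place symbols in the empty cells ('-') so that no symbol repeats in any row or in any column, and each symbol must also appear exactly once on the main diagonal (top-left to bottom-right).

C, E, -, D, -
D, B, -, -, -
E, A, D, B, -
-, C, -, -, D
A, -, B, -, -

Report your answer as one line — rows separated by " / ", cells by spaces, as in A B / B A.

C E A D B / D B C E A / E A D B C / B C E A D / A D B C E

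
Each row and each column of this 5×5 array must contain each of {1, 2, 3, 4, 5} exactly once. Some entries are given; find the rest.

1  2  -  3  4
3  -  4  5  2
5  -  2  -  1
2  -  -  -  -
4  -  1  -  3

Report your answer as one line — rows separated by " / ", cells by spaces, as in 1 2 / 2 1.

1 2 5 3 4 / 3 1 4 5 2 / 5 3 2 4 1 / 2 4 3 1 5 / 4 5 1 2 3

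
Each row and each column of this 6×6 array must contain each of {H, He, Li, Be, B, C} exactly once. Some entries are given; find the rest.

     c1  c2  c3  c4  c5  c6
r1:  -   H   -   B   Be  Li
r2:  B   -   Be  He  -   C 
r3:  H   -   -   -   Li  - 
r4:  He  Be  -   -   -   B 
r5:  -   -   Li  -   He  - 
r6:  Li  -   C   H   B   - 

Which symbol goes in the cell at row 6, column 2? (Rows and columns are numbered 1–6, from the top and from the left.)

row 1 has {H,Li,Be,B}; column 1 has {H,He,Li,B} — only C is left for (r1,c1).
row 1 has {H,Li,Be,B,C}; column 3 has {Li,Be,C} — only He is left for (r1,c3).
row 2 has {He,Be,B,C}; column 2 has {H,Be} — only Li is left for (r2,c2).
row 2 has {He,Li,Be,B,C}; column 5 has {He,Li,Be,B} — only H is left for (r2,c5).
row 3 has {H,Li}; column 3 has {He,Li,Be,C} — only B is left for (r3,c3).
row 4 has {He,Be,B}; column 3 has {He,Li,Be,B,C} — only H is left for (r4,c3).
row 4 has {H,He,Be,B}; column 5 has {H,He,Li,Be,B} — only C is left for (r4,c5).
row 5 has {He,Li}; column 1 has {H,He,Li,B,C} — only Be is left for (r5,c1).
row 5 has {He,Li,Be}; column 4 has {H,He,B} — only C is left for (r5,c4).
row 5 has {He,Li,Be,C}; column 6 has {Li,B,C} — only H is left for (r5,c6).
row 6 has {H,Li,B,C}; column 2 has {H,Li,Be} — only He is left for (r6,c2).

He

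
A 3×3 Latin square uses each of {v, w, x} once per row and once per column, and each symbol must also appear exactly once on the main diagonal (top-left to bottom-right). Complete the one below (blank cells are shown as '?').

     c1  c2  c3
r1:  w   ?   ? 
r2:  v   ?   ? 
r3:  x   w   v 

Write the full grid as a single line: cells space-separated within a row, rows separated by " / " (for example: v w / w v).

w v x / v x w / x w v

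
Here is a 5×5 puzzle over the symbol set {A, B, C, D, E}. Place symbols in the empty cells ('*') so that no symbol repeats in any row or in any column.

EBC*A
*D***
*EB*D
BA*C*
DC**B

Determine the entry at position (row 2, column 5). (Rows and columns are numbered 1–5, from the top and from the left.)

C

(r1,c4) = D
(r3,c4) = A
(r4,c5) = E
(r5,c4) = E
(r2,c4) = B
(r2,c5) = C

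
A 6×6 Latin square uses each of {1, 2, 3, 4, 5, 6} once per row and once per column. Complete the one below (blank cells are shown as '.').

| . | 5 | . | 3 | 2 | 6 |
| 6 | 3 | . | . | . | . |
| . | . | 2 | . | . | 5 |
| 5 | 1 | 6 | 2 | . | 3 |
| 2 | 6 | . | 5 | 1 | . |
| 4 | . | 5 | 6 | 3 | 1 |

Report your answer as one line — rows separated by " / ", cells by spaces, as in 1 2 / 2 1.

1 5 4 3 2 6 / 6 3 1 4 5 2 / 3 4 2 1 6 5 / 5 1 6 2 4 3 / 2 6 3 5 1 4 / 4 2 5 6 3 1

row 1 has {2,3,5,6}; column 1 has {2,4,5,6} — only 1 is left for (r1,c1).
row 1 has {1,2,3,5,6}; column 3 has {2,5,6} — only 4 is left for (r1,c3).
row 2 has {3,6}; column 3 has {2,4,5,6} — only 1 is left for (r2,c3).
row 2 has {1,3,6}; column 4 has {2,3,5,6} — only 4 is left for (r2,c4).
row 2 has {1,3,4,6}; column 5 has {1,2,3} — only 5 is left for (r2,c5).
row 2 has {1,3,4,5,6}; column 6 has {1,3,5,6} — only 2 is left for (r2,c6).
row 3 has {2,5}; column 1 has {1,2,4,5,6} — only 3 is left for (r3,c1).
row 3 has {2,3,5}; column 2 has {1,3,5,6} — only 4 is left for (r3,c2).
row 3 has {2,3,4,5}; column 4 has {2,3,4,5,6} — only 1 is left for (r3,c4).
row 3 has {1,2,3,4,5}; column 5 has {1,2,3,5} — only 6 is left for (r3,c5).
row 4 has {1,2,3,5,6}; column 5 has {1,2,3,5,6} — only 4 is left for (r4,c5).
row 5 has {1,2,5,6}; column 3 has {1,2,4,5,6} — only 3 is left for (r5,c3).
row 5 has {1,2,3,5,6}; column 6 has {1,2,3,5,6} — only 4 is left for (r5,c6).
row 6 has {1,3,4,5,6}; column 2 has {1,3,4,5,6} — only 2 is left for (r6,c2).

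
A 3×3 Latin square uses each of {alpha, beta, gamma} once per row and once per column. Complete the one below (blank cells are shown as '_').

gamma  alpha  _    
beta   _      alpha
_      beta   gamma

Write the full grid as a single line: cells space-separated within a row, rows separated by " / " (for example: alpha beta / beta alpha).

(r1,c3) = beta
(r2,c2) = gamma
(r3,c1) = alpha

gamma alpha beta / beta gamma alpha / alpha beta gamma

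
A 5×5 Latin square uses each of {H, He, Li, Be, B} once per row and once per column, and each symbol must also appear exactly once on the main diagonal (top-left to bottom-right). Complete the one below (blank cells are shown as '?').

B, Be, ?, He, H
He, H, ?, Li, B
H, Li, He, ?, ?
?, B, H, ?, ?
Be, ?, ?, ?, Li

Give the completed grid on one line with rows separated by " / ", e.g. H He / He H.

(r1,c3) = Li
(r2,c3) = Be
(r3,c5) = Be
(r4,c1) = Li
(r4,c4) = Be
(r4,c5) = He
(r5,c2) = He
(r5,c3) = B
(r5,c4) = H
(r3,c4) = B

B Be Li He H / He H Be Li B / H Li He B Be / Li B H Be He / Be He B H Li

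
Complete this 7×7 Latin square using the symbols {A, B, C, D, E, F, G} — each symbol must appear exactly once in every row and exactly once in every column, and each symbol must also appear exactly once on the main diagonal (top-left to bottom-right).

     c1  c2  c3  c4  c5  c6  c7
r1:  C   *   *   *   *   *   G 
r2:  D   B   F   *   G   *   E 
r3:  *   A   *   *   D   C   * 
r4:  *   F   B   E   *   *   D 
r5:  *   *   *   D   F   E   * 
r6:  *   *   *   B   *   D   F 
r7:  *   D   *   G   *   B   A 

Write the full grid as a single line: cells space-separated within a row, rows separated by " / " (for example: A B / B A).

C E D A B F G / D B F C G A E / E A G F D C B / A F B E C G D / B G A D F E C / G C E B A D F / F D C G E B A

(r1,c2): row 1 has {C,G}; column 2 has {A,B,D,F}, so it must be E.
(r2,c6): row 2 has {B,D,E,F,G}; column 6 has {B,C,D,E}, so it must be A.
(r3,c3): row 3 has {A,C,D}; column 3 has {B,F}; the diagonal has {A,B,C,D,E,F}, so it must be G.
(r3,c4): row 3 has {A,C,D,G}; column 4 has {B,D,E,G}, so it must be F.
(r3,c7): row 3 has {A,C,D,F,G}; column 7 has {A,D,E,F,G}, so it must be B.
(r4,c6): row 4 has {B,D,E,F}; column 6 has {A,B,C,D,E}, so it must be G.
(r5,c7): row 5 has {D,E,F}; column 7 has {A,B,D,E,F,G}, so it must be C.
(r1,c4): row 1 has {C,E,G}; column 4 has {B,D,E,F,G}, so it must be A.
(r1,c5): row 1 has {A,C,E,G}; column 5 has {D,F,G}, so it must be B.
(r1,c6): row 1 has {A,B,C,E,G}; column 6 has {A,B,C,D,E,G}, so it must be F.
(r2,c4): row 2 has {A,B,D,E,F,G}; column 4 has {A,B,D,E,F,G}, so it must be C.
(r3,c1): row 3 has {A,B,C,D,F,G}; column 1 has {C,D}, so it must be E.
(r4,c1): row 4 has {B,D,E,F,G}; column 1 has {C,D,E}, so it must be A.
(r4,c5): row 4 has {A,B,D,E,F,G}; column 5 has {B,D,F,G}, so it must be C.
(r5,c2): row 5 has {C,D,E,F}; column 2 has {A,B,D,E,F}, so it must be G.
(r5,c3): row 5 has {C,D,E,F,G}; column 3 has {B,F,G}, so it must be A.
(r6,c1): row 6 has {B,D,F}; column 1 has {A,C,D,E}, so it must be G.
(r6,c2): row 6 has {B,D,F,G}; column 2 has {A,B,D,E,F,G}, so it must be C.
(r6,c3): row 6 has {B,C,D,F,G}; column 3 has {A,B,F,G}, so it must be E.
(r6,c5): row 6 has {B,C,D,E,F,G}; column 5 has {B,C,D,F,G}, so it must be A.
(r7,c1): row 7 has {A,B,D,G}; column 1 has {A,C,D,E,G}, so it must be F.
(r7,c3): row 7 has {A,B,D,F,G}; column 3 has {A,B,E,F,G}, so it must be C.
(r7,c5): row 7 has {A,B,C,D,F,G}; column 5 has {A,B,C,D,F,G}, so it must be E.
(r1,c3): row 1 has {A,B,C,E,F,G}; column 3 has {A,B,C,E,F,G}, so it must be D.
(r5,c1): row 5 has {A,C,D,E,F,G}; column 1 has {A,C,D,E,F,G}, so it must be B.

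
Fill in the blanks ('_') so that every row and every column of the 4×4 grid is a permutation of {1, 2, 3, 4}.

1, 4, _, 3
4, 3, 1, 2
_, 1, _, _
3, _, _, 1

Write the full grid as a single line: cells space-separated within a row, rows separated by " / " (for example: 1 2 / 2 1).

1 4 2 3 / 4 3 1 2 / 2 1 3 4 / 3 2 4 1

(r1,c3) = 2
(r3,c1) = 2
(r3,c4) = 4
(r4,c2) = 2
(r4,c3) = 4
(r3,c3) = 3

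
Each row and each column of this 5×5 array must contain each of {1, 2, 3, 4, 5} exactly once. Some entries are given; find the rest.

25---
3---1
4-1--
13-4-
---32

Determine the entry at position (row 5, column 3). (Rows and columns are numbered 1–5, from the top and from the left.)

At row 1, column 4: row 1 has {2,5}; column 4 has {3,4}; that leaves 1.
At row 3, column 2: row 3 has {1,4}; column 2 has {3,5}; that leaves 2.
At row 3, column 4: row 3 has {1,2,4}; column 4 has {1,3,4}; that leaves 5.
At row 3, column 5: row 3 has {1,2,4,5}; column 5 has {1,2}; that leaves 3.
At row 4, column 5: row 4 has {1,3,4}; column 5 has {1,2,3}; that leaves 5.
At row 5, column 1: row 5 has {2,3}; column 1 has {1,2,3,4}; that leaves 5.
At row 5, column 3: row 5 has {2,3,5}; column 3 has {1}; that leaves 4.

4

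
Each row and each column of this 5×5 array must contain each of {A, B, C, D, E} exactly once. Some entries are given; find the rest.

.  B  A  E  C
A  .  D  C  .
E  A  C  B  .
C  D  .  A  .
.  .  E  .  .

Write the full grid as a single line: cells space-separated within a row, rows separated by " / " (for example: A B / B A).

(r1,c1): row 1 has {A,B,C,E}; column 1 has {A,C,E}, so it must be D.
(r2,c2): row 2 has {A,C,D}; column 2 has {A,B,D}, so it must be E.
(r2,c5): row 2 has {A,C,D,E}; column 5 has {C}, so it must be B.
(r3,c5): row 3 has {A,B,C,E}; column 5 has {B,C}, so it must be D.
(r4,c3): row 4 has {A,C,D}; column 3 has {A,C,D,E}, so it must be B.
(r4,c5): row 4 has {A,B,C,D}; column 5 has {B,C,D}, so it must be E.
(r5,c1): row 5 has {E}; column 1 has {A,C,D,E}, so it must be B.
(r5,c2): row 5 has {B,E}; column 2 has {A,B,D,E}, so it must be C.
(r5,c4): row 5 has {B,C,E}; column 4 has {A,B,C,E}, so it must be D.
(r5,c5): row 5 has {B,C,D,E}; column 5 has {B,C,D,E}, so it must be A.

D B A E C / A E D C B / E A C B D / C D B A E / B C E D A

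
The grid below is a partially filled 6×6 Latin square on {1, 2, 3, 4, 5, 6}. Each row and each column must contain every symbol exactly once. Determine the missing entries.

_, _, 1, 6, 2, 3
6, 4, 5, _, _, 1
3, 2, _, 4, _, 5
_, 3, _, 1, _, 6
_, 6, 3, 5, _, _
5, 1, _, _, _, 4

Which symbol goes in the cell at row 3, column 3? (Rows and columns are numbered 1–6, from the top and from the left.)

6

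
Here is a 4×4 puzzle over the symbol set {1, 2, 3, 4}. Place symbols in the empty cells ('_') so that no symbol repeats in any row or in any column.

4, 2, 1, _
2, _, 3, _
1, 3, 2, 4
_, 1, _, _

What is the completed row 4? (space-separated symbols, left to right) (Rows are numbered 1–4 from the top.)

(r1,c4): row 1 has {1,2,4}; column 4 has {4}, so it must be 3.
(r2,c2): row 2 has {2,3}; column 2 has {1,2,3}, so it must be 4.
(r2,c4): row 2 has {2,3,4}; column 4 has {3,4}, so it must be 1.
(r4,c1): row 4 has {1}; column 1 has {1,2,4}, so it must be 3.
(r4,c3): row 4 has {1,3}; column 3 has {1,2,3}, so it must be 4.
(r4,c4): row 4 has {1,3,4}; column 4 has {1,3,4}, so it must be 2.

3 1 4 2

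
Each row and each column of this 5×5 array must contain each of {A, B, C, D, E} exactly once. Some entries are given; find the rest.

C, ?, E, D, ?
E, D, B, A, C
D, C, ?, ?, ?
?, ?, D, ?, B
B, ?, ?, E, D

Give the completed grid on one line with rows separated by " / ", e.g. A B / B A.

C B E D A / E D B A C / D C A B E / A E D C B / B A C E D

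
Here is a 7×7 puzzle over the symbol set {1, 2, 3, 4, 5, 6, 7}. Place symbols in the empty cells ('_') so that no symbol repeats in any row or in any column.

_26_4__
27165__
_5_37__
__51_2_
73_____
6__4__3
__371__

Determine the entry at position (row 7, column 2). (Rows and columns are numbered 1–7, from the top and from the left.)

(r1,c4) = 5
(r2,c7) = 4
(r5,c4) = 2
(r5,c5) = 6
(r6,c2) = 1
(r6,c5) = 2
(r2,c6) = 3
(r4,c5) = 3
(r5,c3) = 4
(r6,c3) = 7
(r6,c6) = 5
(r3,c3) = 2
(r4,c1) = 4
(r4,c2) = 6
(r4,c7) = 7
(r5,c6) = 1
(r5,c7) = 5
(r7,c1) = 5
(r7,c2) = 4

4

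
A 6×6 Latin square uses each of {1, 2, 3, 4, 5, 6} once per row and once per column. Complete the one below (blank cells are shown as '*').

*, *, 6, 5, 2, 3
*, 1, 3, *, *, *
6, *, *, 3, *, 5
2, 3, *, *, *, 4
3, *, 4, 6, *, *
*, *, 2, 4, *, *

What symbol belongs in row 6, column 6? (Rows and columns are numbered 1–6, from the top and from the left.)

1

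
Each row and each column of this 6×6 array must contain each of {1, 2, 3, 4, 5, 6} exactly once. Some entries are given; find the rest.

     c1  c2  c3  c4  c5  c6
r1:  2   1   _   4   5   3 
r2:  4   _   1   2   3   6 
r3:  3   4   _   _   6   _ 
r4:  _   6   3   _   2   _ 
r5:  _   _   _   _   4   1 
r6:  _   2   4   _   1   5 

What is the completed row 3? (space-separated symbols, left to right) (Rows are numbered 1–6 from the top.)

3 4 5 1 6 2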